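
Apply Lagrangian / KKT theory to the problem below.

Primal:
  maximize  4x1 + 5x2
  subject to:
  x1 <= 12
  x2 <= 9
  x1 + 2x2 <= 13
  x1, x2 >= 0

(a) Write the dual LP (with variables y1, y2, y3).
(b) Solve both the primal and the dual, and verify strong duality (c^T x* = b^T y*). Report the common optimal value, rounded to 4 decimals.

The standard primal-dual pair for 'max c^T x s.t. A x <= b, x >= 0' is:
  Dual:  min b^T y  s.t.  A^T y >= c,  y >= 0.

So the dual LP is:
  minimize  12y1 + 9y2 + 13y3
  subject to:
    y1 + y3 >= 4
    y2 + 2y3 >= 5
    y1, y2, y3 >= 0

Solving the primal: x* = (12, 0.5).
  primal value c^T x* = 50.5.
Solving the dual: y* = (1.5, 0, 2.5).
  dual value b^T y* = 50.5.
Strong duality: c^T x* = b^T y*. Confirmed.

50.5


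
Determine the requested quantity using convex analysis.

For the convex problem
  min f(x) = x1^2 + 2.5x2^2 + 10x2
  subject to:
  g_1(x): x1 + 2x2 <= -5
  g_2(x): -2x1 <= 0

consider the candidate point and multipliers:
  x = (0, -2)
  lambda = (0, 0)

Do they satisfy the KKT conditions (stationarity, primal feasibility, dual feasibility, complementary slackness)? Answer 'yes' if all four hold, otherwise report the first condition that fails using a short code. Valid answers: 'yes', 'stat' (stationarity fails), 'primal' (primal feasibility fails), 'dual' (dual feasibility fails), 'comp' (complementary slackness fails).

Gradient of f: grad f(x) = Q x + c = (0, 0)
Constraint values g_i(x) = a_i^T x - b_i:
  g_1((0, -2)) = 1
  g_2((0, -2)) = 0
Stationarity residual: grad f(x) + sum_i lambda_i a_i = (0, 0)
  -> stationarity OK
Primal feasibility (all g_i <= 0): FAILS
Dual feasibility (all lambda_i >= 0): OK
Complementary slackness (lambda_i * g_i(x) = 0 for all i): OK

Verdict: the first failing condition is primal_feasibility -> primal.

primal


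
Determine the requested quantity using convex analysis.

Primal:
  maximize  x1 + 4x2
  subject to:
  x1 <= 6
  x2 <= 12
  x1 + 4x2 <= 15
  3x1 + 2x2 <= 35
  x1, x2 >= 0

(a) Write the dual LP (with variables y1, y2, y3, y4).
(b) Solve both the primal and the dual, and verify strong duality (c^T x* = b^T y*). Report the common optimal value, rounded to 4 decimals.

The standard primal-dual pair for 'max c^T x s.t. A x <= b, x >= 0' is:
  Dual:  min b^T y  s.t.  A^T y >= c,  y >= 0.

So the dual LP is:
  minimize  6y1 + 12y2 + 15y3 + 35y4
  subject to:
    y1 + y3 + 3y4 >= 1
    y2 + 4y3 + 2y4 >= 4
    y1, y2, y3, y4 >= 0

Solving the primal: x* = (0, 3.75).
  primal value c^T x* = 15.
Solving the dual: y* = (0, 0, 1, 0).
  dual value b^T y* = 15.
Strong duality: c^T x* = b^T y*. Confirmed.

15


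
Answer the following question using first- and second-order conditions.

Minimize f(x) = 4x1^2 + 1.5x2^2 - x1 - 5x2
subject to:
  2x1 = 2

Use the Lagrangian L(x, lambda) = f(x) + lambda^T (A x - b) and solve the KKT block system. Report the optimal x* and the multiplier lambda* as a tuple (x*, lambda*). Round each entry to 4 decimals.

Form the Lagrangian:
  L(x, lambda) = (1/2) x^T Q x + c^T x + lambda^T (A x - b)
Stationarity (grad_x L = 0): Q x + c + A^T lambda = 0.
Primal feasibility: A x = b.

This gives the KKT block system:
  [ Q   A^T ] [ x     ]   [-c ]
  [ A    0  ] [ lambda ] = [ b ]

Solving the linear system:
  x*      = (1, 1.6667)
  lambda* = (-3.5)
  f(x*)   = -1.1667

x* = (1, 1.6667), lambda* = (-3.5)


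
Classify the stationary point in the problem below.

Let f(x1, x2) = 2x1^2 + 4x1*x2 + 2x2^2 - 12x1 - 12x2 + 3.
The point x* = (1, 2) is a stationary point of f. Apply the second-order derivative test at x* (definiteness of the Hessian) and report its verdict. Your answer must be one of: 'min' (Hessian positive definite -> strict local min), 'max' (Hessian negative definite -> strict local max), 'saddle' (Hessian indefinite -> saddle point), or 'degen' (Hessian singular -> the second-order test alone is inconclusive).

Compute the Hessian H = grad^2 f:
  H = [[4, 4], [4, 4]]
Verify stationarity: grad f(x*) = H x* + g = (0, 0).
Eigenvalues of H: 0, 8.
H has a zero eigenvalue (singular; positive semidefinite but not definite), so H is neither positive definite, negative definite, nor indefinite. The second-order test alone is inconclusive -> degen.
(Indeed, f is constant along the null direction of H through x*, so x* is not a strict local extremum.)

degen


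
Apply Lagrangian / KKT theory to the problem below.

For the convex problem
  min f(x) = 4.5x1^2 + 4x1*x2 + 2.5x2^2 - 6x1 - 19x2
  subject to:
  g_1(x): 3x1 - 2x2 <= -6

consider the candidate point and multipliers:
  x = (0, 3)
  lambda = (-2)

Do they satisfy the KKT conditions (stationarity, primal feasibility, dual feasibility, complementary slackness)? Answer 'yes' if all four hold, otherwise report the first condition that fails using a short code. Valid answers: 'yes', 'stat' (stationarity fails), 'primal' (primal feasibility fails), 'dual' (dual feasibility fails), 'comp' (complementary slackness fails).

Gradient of f: grad f(x) = Q x + c = (6, -4)
Constraint values g_i(x) = a_i^T x - b_i:
  g_1((0, 3)) = 0
Stationarity residual: grad f(x) + sum_i lambda_i a_i = (0, 0)
  -> stationarity OK
Primal feasibility (all g_i <= 0): OK
Dual feasibility (all lambda_i >= 0): FAILS
Complementary slackness (lambda_i * g_i(x) = 0 for all i): OK

Verdict: the first failing condition is dual_feasibility -> dual.

dual


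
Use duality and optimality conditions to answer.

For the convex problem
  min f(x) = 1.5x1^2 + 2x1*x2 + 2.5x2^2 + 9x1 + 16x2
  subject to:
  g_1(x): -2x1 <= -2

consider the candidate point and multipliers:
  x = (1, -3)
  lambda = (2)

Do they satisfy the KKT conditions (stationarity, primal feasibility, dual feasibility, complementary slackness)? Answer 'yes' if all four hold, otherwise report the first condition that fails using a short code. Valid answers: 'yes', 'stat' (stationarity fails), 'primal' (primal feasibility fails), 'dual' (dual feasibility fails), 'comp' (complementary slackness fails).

Gradient of f: grad f(x) = Q x + c = (6, 3)
Constraint values g_i(x) = a_i^T x - b_i:
  g_1((1, -3)) = 0
Stationarity residual: grad f(x) + sum_i lambda_i a_i = (2, 3)
  -> stationarity FAILS
Primal feasibility (all g_i <= 0): OK
Dual feasibility (all lambda_i >= 0): OK
Complementary slackness (lambda_i * g_i(x) = 0 for all i): OK

Verdict: the first failing condition is stationarity -> stat.

stat


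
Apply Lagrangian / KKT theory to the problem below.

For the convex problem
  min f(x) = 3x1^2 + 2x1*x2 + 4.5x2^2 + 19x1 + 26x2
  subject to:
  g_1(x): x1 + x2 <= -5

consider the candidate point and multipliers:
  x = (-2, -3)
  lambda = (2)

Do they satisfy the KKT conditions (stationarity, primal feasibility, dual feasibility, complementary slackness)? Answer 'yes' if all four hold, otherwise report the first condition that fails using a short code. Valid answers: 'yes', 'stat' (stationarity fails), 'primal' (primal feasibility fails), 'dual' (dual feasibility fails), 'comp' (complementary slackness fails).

Gradient of f: grad f(x) = Q x + c = (1, -5)
Constraint values g_i(x) = a_i^T x - b_i:
  g_1((-2, -3)) = 0
Stationarity residual: grad f(x) + sum_i lambda_i a_i = (3, -3)
  -> stationarity FAILS
Primal feasibility (all g_i <= 0): OK
Dual feasibility (all lambda_i >= 0): OK
Complementary slackness (lambda_i * g_i(x) = 0 for all i): OK

Verdict: the first failing condition is stationarity -> stat.

stat


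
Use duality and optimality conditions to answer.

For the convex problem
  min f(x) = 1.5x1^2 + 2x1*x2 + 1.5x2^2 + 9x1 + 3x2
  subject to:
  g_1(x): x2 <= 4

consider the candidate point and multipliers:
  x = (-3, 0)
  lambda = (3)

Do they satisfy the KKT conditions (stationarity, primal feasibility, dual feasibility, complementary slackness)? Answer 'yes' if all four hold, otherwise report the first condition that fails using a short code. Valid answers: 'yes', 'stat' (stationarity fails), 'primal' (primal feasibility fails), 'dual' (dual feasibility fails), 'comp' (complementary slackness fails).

Gradient of f: grad f(x) = Q x + c = (0, -3)
Constraint values g_i(x) = a_i^T x - b_i:
  g_1((-3, 0)) = -4
Stationarity residual: grad f(x) + sum_i lambda_i a_i = (0, 0)
  -> stationarity OK
Primal feasibility (all g_i <= 0): OK
Dual feasibility (all lambda_i >= 0): OK
Complementary slackness (lambda_i * g_i(x) = 0 for all i): FAILS

Verdict: the first failing condition is complementary_slackness -> comp.

comp


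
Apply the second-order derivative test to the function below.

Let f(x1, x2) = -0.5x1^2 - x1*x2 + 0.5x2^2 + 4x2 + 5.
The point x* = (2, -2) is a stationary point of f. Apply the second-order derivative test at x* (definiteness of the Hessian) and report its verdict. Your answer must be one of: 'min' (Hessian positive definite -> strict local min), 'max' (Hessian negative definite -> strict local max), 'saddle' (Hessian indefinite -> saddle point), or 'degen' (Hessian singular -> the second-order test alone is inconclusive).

Compute the Hessian H = grad^2 f:
  H = [[-1, -1], [-1, 1]]
Verify stationarity: grad f(x*) = H x* + g = (0, 0).
Eigenvalues of H: -1.4142, 1.4142.
Eigenvalues have mixed signs, so H is indefinite -> x* is a saddle point.

saddle


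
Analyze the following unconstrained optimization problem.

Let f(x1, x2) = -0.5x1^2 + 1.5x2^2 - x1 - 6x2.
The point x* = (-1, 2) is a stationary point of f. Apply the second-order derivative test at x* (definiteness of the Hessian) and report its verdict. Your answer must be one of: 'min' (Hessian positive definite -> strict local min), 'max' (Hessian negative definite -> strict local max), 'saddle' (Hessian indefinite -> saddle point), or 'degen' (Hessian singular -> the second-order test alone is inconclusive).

Compute the Hessian H = grad^2 f:
  H = [[-1, 0], [0, 3]]
Verify stationarity: grad f(x*) = H x* + g = (0, 0).
Eigenvalues of H: -1, 3.
Eigenvalues have mixed signs, so H is indefinite -> x* is a saddle point.

saddle


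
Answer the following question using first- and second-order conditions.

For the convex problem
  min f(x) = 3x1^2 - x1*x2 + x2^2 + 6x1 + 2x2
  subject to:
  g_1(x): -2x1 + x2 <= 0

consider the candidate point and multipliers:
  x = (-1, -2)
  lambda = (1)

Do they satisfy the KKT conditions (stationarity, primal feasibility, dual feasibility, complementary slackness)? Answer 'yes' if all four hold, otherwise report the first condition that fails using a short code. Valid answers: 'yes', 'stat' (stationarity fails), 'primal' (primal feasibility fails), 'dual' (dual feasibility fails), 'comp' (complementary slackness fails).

Gradient of f: grad f(x) = Q x + c = (2, -1)
Constraint values g_i(x) = a_i^T x - b_i:
  g_1((-1, -2)) = 0
Stationarity residual: grad f(x) + sum_i lambda_i a_i = (0, 0)
  -> stationarity OK
Primal feasibility (all g_i <= 0): OK
Dual feasibility (all lambda_i >= 0): OK
Complementary slackness (lambda_i * g_i(x) = 0 for all i): OK

Verdict: yes, KKT holds.

yes


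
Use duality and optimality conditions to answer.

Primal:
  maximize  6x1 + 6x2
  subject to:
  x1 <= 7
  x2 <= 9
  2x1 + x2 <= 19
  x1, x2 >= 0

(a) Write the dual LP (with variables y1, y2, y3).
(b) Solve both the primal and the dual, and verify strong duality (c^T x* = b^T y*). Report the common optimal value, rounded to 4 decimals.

The standard primal-dual pair for 'max c^T x s.t. A x <= b, x >= 0' is:
  Dual:  min b^T y  s.t.  A^T y >= c,  y >= 0.

So the dual LP is:
  minimize  7y1 + 9y2 + 19y3
  subject to:
    y1 + 2y3 >= 6
    y2 + y3 >= 6
    y1, y2, y3 >= 0

Solving the primal: x* = (5, 9).
  primal value c^T x* = 84.
Solving the dual: y* = (0, 3, 3).
  dual value b^T y* = 84.
Strong duality: c^T x* = b^T y*. Confirmed.

84


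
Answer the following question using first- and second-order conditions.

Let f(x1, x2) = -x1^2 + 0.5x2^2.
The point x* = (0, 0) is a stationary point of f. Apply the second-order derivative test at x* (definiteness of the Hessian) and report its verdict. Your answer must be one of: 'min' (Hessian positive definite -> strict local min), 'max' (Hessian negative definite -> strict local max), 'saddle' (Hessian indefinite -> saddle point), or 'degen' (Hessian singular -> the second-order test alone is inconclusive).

Compute the Hessian H = grad^2 f:
  H = [[-2, 0], [0, 1]]
Verify stationarity: grad f(x*) = H x* + g = (0, 0).
Eigenvalues of H: -2, 1.
Eigenvalues have mixed signs, so H is indefinite -> x* is a saddle point.

saddle


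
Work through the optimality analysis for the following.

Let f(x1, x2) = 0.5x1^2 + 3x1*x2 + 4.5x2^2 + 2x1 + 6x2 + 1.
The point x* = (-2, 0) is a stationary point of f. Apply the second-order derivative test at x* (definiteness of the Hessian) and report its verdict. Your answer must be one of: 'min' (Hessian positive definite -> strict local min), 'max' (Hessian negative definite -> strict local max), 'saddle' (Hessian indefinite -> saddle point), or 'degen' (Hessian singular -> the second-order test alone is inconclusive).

Compute the Hessian H = grad^2 f:
  H = [[1, 3], [3, 9]]
Verify stationarity: grad f(x*) = H x* + g = (0, 0).
Eigenvalues of H: 0, 10.
H has a zero eigenvalue (singular; positive semidefinite but not definite), so H is neither positive definite, negative definite, nor indefinite. The second-order test alone is inconclusive -> degen.
(Indeed, f is constant along the null direction of H through x*, so x* is not a strict local extremum.)

degen


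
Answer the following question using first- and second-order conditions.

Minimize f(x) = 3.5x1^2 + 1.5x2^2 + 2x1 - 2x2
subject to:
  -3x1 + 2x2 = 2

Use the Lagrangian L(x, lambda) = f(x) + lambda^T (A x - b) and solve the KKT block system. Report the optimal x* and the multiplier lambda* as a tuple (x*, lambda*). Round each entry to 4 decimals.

Form the Lagrangian:
  L(x, lambda) = (1/2) x^T Q x + c^T x + lambda^T (A x - b)
Stationarity (grad_x L = 0): Q x + c + A^T lambda = 0.
Primal feasibility: A x = b.

This gives the KKT block system:
  [ Q   A^T ] [ x     ]   [-c ]
  [ A    0  ] [ lambda ] = [ b ]

Solving the linear system:
  x*      = (-0.2545, 0.6182)
  lambda* = (0.0727)
  f(x*)   = -0.9455

x* = (-0.2545, 0.6182), lambda* = (0.0727)


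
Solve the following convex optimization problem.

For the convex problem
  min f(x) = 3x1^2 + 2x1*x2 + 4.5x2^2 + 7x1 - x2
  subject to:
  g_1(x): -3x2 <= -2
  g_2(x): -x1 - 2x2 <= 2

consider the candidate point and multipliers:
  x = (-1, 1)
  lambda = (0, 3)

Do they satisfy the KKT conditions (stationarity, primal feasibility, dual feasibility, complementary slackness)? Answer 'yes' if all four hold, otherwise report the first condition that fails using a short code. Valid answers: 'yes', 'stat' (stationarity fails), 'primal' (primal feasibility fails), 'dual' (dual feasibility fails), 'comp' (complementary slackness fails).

Gradient of f: grad f(x) = Q x + c = (3, 6)
Constraint values g_i(x) = a_i^T x - b_i:
  g_1((-1, 1)) = -1
  g_2((-1, 1)) = -3
Stationarity residual: grad f(x) + sum_i lambda_i a_i = (0, 0)
  -> stationarity OK
Primal feasibility (all g_i <= 0): OK
Dual feasibility (all lambda_i >= 0): OK
Complementary slackness (lambda_i * g_i(x) = 0 for all i): FAILS

Verdict: the first failing condition is complementary_slackness -> comp.

comp


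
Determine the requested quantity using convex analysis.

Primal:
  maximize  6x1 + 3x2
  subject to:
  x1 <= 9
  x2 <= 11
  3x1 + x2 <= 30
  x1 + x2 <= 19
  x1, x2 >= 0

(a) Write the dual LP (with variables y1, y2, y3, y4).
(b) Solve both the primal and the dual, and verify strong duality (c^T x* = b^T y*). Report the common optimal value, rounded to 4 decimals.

The standard primal-dual pair for 'max c^T x s.t. A x <= b, x >= 0' is:
  Dual:  min b^T y  s.t.  A^T y >= c,  y >= 0.

So the dual LP is:
  minimize  9y1 + 11y2 + 30y3 + 19y4
  subject to:
    y1 + 3y3 + y4 >= 6
    y2 + y3 + y4 >= 3
    y1, y2, y3, y4 >= 0

Solving the primal: x* = (6.3333, 11).
  primal value c^T x* = 71.
Solving the dual: y* = (0, 1, 2, 0).
  dual value b^T y* = 71.
Strong duality: c^T x* = b^T y*. Confirmed.

71


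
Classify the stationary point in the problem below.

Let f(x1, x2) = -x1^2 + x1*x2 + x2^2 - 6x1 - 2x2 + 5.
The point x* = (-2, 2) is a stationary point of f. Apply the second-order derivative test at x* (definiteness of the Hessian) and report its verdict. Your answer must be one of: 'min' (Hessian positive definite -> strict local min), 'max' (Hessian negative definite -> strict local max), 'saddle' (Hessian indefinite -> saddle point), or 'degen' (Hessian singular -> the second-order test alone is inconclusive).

Compute the Hessian H = grad^2 f:
  H = [[-2, 1], [1, 2]]
Verify stationarity: grad f(x*) = H x* + g = (0, 0).
Eigenvalues of H: -2.2361, 2.2361.
Eigenvalues have mixed signs, so H is indefinite -> x* is a saddle point.

saddle


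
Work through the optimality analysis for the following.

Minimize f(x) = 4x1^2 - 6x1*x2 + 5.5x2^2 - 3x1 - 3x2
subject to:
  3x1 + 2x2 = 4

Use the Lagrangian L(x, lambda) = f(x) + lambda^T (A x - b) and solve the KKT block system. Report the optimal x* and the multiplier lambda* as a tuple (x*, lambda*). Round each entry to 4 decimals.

Form the Lagrangian:
  L(x, lambda) = (1/2) x^T Q x + c^T x + lambda^T (A x - b)
Stationarity (grad_x L = 0): Q x + c + A^T lambda = 0.
Primal feasibility: A x = b.

This gives the KKT block system:
  [ Q   A^T ] [ x     ]   [-c ]
  [ A    0  ] [ lambda ] = [ b ]

Solving the linear system:
  x*      = (0.8571, 0.7143)
  lambda* = (0.1429)
  f(x*)   = -2.6429

x* = (0.8571, 0.7143), lambda* = (0.1429)


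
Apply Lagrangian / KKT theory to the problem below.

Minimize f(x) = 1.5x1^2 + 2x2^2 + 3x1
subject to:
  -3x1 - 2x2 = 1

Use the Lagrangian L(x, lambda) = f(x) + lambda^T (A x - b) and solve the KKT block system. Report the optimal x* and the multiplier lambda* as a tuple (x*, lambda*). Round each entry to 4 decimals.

Form the Lagrangian:
  L(x, lambda) = (1/2) x^T Q x + c^T x + lambda^T (A x - b)
Stationarity (grad_x L = 0): Q x + c + A^T lambda = 0.
Primal feasibility: A x = b.

This gives the KKT block system:
  [ Q   A^T ] [ x     ]   [-c ]
  [ A    0  ] [ lambda ] = [ b ]

Solving the linear system:
  x*      = (-0.5, 0.25)
  lambda* = (0.5)
  f(x*)   = -1

x* = (-0.5, 0.25), lambda* = (0.5)


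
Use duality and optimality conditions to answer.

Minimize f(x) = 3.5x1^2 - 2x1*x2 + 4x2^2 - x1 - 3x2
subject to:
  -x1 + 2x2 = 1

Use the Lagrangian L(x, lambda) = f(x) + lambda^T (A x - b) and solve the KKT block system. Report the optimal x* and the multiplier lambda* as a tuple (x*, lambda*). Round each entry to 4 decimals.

Form the Lagrangian:
  L(x, lambda) = (1/2) x^T Q x + c^T x + lambda^T (A x - b)
Stationarity (grad_x L = 0): Q x + c + A^T lambda = 0.
Primal feasibility: A x = b.

This gives the KKT block system:
  [ Q   A^T ] [ x     ]   [-c ]
  [ A    0  ] [ lambda ] = [ b ]

Solving the linear system:
  x*      = (0.2143, 0.6071)
  lambda* = (-0.7143)
  f(x*)   = -0.6607

x* = (0.2143, 0.6071), lambda* = (-0.7143)


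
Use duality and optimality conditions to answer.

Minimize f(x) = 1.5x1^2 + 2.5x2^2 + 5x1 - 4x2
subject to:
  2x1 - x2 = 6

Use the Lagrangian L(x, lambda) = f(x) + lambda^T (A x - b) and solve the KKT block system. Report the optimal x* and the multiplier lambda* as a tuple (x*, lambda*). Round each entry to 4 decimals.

Form the Lagrangian:
  L(x, lambda) = (1/2) x^T Q x + c^T x + lambda^T (A x - b)
Stationarity (grad_x L = 0): Q x + c + A^T lambda = 0.
Primal feasibility: A x = b.

This gives the KKT block system:
  [ Q   A^T ] [ x     ]   [-c ]
  [ A    0  ] [ lambda ] = [ b ]

Solving the linear system:
  x*      = (2.7391, -0.5217)
  lambda* = (-6.6087)
  f(x*)   = 27.7174

x* = (2.7391, -0.5217), lambda* = (-6.6087)


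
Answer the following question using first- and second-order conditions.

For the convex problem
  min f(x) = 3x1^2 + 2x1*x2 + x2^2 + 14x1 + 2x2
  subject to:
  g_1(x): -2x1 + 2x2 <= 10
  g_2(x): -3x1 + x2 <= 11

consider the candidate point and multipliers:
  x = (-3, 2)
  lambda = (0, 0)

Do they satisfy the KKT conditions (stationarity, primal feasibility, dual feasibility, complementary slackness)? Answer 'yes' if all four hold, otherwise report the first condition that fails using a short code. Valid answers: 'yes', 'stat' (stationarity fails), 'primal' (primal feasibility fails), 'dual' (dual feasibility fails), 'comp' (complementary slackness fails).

Gradient of f: grad f(x) = Q x + c = (0, 0)
Constraint values g_i(x) = a_i^T x - b_i:
  g_1((-3, 2)) = 0
  g_2((-3, 2)) = 0
Stationarity residual: grad f(x) + sum_i lambda_i a_i = (0, 0)
  -> stationarity OK
Primal feasibility (all g_i <= 0): OK
Dual feasibility (all lambda_i >= 0): OK
Complementary slackness (lambda_i * g_i(x) = 0 for all i): OK

Verdict: yes, KKT holds.

yes


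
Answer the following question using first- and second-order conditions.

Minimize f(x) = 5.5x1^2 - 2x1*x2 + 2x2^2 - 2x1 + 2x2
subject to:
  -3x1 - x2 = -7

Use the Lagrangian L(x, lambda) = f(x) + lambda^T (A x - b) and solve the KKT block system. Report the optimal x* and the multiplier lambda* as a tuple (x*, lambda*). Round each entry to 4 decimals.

Form the Lagrangian:
  L(x, lambda) = (1/2) x^T Q x + c^T x + lambda^T (A x - b)
Stationarity (grad_x L = 0): Q x + c + A^T lambda = 0.
Primal feasibility: A x = b.

This gives the KKT block system:
  [ Q   A^T ] [ x     ]   [-c ]
  [ A    0  ] [ lambda ] = [ b ]

Solving the linear system:
  x*      = (1.7966, 1.6102)
  lambda* = (4.8475)
  f(x*)   = 16.7797

x* = (1.7966, 1.6102), lambda* = (4.8475)


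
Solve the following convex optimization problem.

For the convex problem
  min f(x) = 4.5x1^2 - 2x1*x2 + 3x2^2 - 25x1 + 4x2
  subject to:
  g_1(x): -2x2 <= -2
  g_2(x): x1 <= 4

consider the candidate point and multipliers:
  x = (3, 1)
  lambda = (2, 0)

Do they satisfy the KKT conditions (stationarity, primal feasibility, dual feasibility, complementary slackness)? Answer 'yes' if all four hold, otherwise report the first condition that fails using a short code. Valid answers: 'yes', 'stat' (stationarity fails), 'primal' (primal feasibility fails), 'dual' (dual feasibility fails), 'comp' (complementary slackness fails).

Gradient of f: grad f(x) = Q x + c = (0, 4)
Constraint values g_i(x) = a_i^T x - b_i:
  g_1((3, 1)) = 0
  g_2((3, 1)) = -1
Stationarity residual: grad f(x) + sum_i lambda_i a_i = (0, 0)
  -> stationarity OK
Primal feasibility (all g_i <= 0): OK
Dual feasibility (all lambda_i >= 0): OK
Complementary slackness (lambda_i * g_i(x) = 0 for all i): OK

Verdict: yes, KKT holds.

yes


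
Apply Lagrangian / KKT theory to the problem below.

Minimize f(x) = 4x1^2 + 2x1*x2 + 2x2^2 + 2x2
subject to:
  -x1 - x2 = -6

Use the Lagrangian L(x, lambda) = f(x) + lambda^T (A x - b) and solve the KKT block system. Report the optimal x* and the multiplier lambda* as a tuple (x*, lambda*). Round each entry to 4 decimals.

Form the Lagrangian:
  L(x, lambda) = (1/2) x^T Q x + c^T x + lambda^T (A x - b)
Stationarity (grad_x L = 0): Q x + c + A^T lambda = 0.
Primal feasibility: A x = b.

This gives the KKT block system:
  [ Q   A^T ] [ x     ]   [-c ]
  [ A    0  ] [ lambda ] = [ b ]

Solving the linear system:
  x*      = (1.75, 4.25)
  lambda* = (22.5)
  f(x*)   = 71.75

x* = (1.75, 4.25), lambda* = (22.5)


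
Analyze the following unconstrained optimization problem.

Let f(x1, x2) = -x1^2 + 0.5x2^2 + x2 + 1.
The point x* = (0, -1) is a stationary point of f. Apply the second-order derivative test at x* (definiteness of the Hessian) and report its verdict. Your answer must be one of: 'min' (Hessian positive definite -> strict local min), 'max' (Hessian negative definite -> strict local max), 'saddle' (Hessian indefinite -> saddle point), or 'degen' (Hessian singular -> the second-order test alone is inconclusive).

Compute the Hessian H = grad^2 f:
  H = [[-2, 0], [0, 1]]
Verify stationarity: grad f(x*) = H x* + g = (0, 0).
Eigenvalues of H: -2, 1.
Eigenvalues have mixed signs, so H is indefinite -> x* is a saddle point.

saddle


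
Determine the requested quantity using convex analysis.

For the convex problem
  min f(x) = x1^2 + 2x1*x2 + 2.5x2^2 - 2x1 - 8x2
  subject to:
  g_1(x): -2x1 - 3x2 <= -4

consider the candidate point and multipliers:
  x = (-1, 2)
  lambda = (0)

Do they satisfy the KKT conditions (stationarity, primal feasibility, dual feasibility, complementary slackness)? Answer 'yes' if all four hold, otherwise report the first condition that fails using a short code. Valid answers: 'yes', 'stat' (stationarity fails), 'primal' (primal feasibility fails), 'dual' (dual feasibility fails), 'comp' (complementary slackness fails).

Gradient of f: grad f(x) = Q x + c = (0, 0)
Constraint values g_i(x) = a_i^T x - b_i:
  g_1((-1, 2)) = 0
Stationarity residual: grad f(x) + sum_i lambda_i a_i = (0, 0)
  -> stationarity OK
Primal feasibility (all g_i <= 0): OK
Dual feasibility (all lambda_i >= 0): OK
Complementary slackness (lambda_i * g_i(x) = 0 for all i): OK

Verdict: yes, KKT holds.

yes


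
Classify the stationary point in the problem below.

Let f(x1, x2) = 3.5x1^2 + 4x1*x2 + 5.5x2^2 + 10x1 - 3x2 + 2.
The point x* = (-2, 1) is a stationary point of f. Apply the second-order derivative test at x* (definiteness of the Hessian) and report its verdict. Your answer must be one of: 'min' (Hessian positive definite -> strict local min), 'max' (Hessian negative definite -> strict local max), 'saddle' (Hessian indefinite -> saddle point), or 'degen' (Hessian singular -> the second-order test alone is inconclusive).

Compute the Hessian H = grad^2 f:
  H = [[7, 4], [4, 11]]
Verify stationarity: grad f(x*) = H x* + g = (0, 0).
Eigenvalues of H: 4.5279, 13.4721.
Both eigenvalues > 0, so H is positive definite -> x* is a strict local min.

min


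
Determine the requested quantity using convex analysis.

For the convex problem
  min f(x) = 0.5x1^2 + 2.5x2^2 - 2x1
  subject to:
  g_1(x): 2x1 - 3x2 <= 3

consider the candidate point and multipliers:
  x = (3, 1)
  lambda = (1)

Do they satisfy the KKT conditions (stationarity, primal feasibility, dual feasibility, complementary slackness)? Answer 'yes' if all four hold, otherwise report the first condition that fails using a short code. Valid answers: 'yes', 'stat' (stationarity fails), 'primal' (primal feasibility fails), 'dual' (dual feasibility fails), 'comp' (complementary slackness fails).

Gradient of f: grad f(x) = Q x + c = (1, 5)
Constraint values g_i(x) = a_i^T x - b_i:
  g_1((3, 1)) = 0
Stationarity residual: grad f(x) + sum_i lambda_i a_i = (3, 2)
  -> stationarity FAILS
Primal feasibility (all g_i <= 0): OK
Dual feasibility (all lambda_i >= 0): OK
Complementary slackness (lambda_i * g_i(x) = 0 for all i): OK

Verdict: the first failing condition is stationarity -> stat.

stat


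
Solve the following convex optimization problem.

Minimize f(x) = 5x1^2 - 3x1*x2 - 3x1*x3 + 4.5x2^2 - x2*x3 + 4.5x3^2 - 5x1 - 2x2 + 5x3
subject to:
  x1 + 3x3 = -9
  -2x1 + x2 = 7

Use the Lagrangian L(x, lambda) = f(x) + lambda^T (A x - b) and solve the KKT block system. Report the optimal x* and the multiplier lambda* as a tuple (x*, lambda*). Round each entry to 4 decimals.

Form the Lagrangian:
  L(x, lambda) = (1/2) x^T Q x + c^T x + lambda^T (A x - b)
Stationarity (grad_x L = 0): Q x + c + A^T lambda = 0.
Primal feasibility: A x = b.

This gives the KKT block system:
  [ Q   A^T ] [ x     ]   [-c ]
  [ A    0  ] [ lambda ] = [ b ]

Solving the linear system:
  x*      = (-3.1478, 0.7043, -1.9507)
  lambda* = (1.2725, -15.7333)
  f(x*)   = 63.0812

x* = (-3.1478, 0.7043, -1.9507), lambda* = (1.2725, -15.7333)


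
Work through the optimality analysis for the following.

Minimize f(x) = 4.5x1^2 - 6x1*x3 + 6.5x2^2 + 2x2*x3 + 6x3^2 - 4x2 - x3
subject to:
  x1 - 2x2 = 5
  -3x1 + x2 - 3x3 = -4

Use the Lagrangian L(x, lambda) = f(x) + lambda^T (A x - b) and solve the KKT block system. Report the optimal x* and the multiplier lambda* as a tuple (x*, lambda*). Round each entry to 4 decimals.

Form the Lagrangian:
  L(x, lambda) = (1/2) x^T Q x + c^T x + lambda^T (A x - b)
Stationarity (grad_x L = 0): Q x + c + A^T lambda = 0.
Primal feasibility: A x = b.

This gives the KKT block system:
  [ Q   A^T ] [ x     ]   [-c ]
  [ A    0  ] [ lambda ] = [ b ]

Solving the linear system:
  x*      = (0.7176, -2.1412, -0.098)
  lambda* = (-17.8098, -3.5879)
  f(x*)   = 41.6801

x* = (0.7176, -2.1412, -0.098), lambda* = (-17.8098, -3.5879)


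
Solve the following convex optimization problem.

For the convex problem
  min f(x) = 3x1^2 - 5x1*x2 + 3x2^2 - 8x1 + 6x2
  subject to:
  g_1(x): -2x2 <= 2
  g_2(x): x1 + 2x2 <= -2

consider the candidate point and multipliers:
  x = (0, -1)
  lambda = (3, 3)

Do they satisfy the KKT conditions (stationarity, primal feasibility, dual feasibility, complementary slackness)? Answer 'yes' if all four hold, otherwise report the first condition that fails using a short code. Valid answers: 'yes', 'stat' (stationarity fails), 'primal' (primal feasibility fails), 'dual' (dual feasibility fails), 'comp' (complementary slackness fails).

Gradient of f: grad f(x) = Q x + c = (-3, 0)
Constraint values g_i(x) = a_i^T x - b_i:
  g_1((0, -1)) = 0
  g_2((0, -1)) = 0
Stationarity residual: grad f(x) + sum_i lambda_i a_i = (0, 0)
  -> stationarity OK
Primal feasibility (all g_i <= 0): OK
Dual feasibility (all lambda_i >= 0): OK
Complementary slackness (lambda_i * g_i(x) = 0 for all i): OK

Verdict: yes, KKT holds.

yes


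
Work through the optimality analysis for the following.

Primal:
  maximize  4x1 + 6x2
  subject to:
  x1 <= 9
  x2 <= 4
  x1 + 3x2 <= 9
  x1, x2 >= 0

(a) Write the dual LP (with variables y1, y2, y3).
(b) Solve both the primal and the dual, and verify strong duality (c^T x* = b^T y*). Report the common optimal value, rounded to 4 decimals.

The standard primal-dual pair for 'max c^T x s.t. A x <= b, x >= 0' is:
  Dual:  min b^T y  s.t.  A^T y >= c,  y >= 0.

So the dual LP is:
  minimize  9y1 + 4y2 + 9y3
  subject to:
    y1 + y3 >= 4
    y2 + 3y3 >= 6
    y1, y2, y3 >= 0

Solving the primal: x* = (9, 0).
  primal value c^T x* = 36.
Solving the dual: y* = (2, 0, 2).
  dual value b^T y* = 36.
Strong duality: c^T x* = b^T y*. Confirmed.

36


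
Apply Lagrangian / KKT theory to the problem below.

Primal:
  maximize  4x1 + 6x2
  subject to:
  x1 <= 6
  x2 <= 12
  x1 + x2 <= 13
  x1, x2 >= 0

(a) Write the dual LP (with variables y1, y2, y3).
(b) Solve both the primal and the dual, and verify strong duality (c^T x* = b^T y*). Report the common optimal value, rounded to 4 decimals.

The standard primal-dual pair for 'max c^T x s.t. A x <= b, x >= 0' is:
  Dual:  min b^T y  s.t.  A^T y >= c,  y >= 0.

So the dual LP is:
  minimize  6y1 + 12y2 + 13y3
  subject to:
    y1 + y3 >= 4
    y2 + y3 >= 6
    y1, y2, y3 >= 0

Solving the primal: x* = (1, 12).
  primal value c^T x* = 76.
Solving the dual: y* = (0, 2, 4).
  dual value b^T y* = 76.
Strong duality: c^T x* = b^T y*. Confirmed.

76


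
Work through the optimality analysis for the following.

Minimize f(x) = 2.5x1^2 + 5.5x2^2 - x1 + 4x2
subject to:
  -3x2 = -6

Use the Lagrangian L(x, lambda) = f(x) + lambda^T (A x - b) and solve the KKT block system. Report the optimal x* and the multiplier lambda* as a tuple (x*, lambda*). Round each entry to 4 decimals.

Form the Lagrangian:
  L(x, lambda) = (1/2) x^T Q x + c^T x + lambda^T (A x - b)
Stationarity (grad_x L = 0): Q x + c + A^T lambda = 0.
Primal feasibility: A x = b.

This gives the KKT block system:
  [ Q   A^T ] [ x     ]   [-c ]
  [ A    0  ] [ lambda ] = [ b ]

Solving the linear system:
  x*      = (0.2, 2)
  lambda* = (8.6667)
  f(x*)   = 29.9

x* = (0.2, 2), lambda* = (8.6667)


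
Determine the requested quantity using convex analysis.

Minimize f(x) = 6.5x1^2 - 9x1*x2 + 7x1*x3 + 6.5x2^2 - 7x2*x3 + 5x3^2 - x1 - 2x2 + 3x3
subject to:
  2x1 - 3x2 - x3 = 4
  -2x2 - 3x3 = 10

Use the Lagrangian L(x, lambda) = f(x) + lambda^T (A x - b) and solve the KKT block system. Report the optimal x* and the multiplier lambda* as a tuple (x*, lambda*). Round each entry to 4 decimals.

Form the Lagrangian:
  L(x, lambda) = (1/2) x^T Q x + c^T x + lambda^T (A x - b)
Stationarity (grad_x L = 0): Q x + c + A^T lambda = 0.
Primal feasibility: A x = b.

This gives the KKT block system:
  [ Q   A^T ] [ x     ]   [-c ]
  [ A    0  ] [ lambda ] = [ b ]

Solving the linear system:
  x*      = (-0.9338, -1.0861, -2.6093)
  lambda* = (10.8146, -10.947)
  f(x*)   = 30.745

x* = (-0.9338, -1.0861, -2.6093), lambda* = (10.8146, -10.947)


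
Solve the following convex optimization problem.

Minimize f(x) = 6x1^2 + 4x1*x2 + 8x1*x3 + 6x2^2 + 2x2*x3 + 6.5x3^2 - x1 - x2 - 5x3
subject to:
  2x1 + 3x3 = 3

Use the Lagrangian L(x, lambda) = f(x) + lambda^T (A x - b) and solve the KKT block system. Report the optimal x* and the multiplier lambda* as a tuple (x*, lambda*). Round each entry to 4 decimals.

Form the Lagrangian:
  L(x, lambda) = (1/2) x^T Q x + c^T x + lambda^T (A x - b)
Stationarity (grad_x L = 0): Q x + c + A^T lambda = 0.
Primal feasibility: A x = b.

This gives the KKT block system:
  [ Q   A^T ] [ x     ]   [-c ]
  [ A    0  ] [ lambda ] = [ b ]

Solving the linear system:
  x*      = (-0.2216, -0.0341, 1.1477)
  lambda* = (-2.6932)
  f(x*)   = 1.2983

x* = (-0.2216, -0.0341, 1.1477), lambda* = (-2.6932)


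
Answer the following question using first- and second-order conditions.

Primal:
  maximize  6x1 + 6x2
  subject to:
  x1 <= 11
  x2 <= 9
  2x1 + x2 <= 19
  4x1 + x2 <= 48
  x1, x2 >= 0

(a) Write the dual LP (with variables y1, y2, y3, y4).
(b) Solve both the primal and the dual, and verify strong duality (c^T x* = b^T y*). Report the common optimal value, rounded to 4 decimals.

The standard primal-dual pair for 'max c^T x s.t. A x <= b, x >= 0' is:
  Dual:  min b^T y  s.t.  A^T y >= c,  y >= 0.

So the dual LP is:
  minimize  11y1 + 9y2 + 19y3 + 48y4
  subject to:
    y1 + 2y3 + 4y4 >= 6
    y2 + y3 + y4 >= 6
    y1, y2, y3, y4 >= 0

Solving the primal: x* = (5, 9).
  primal value c^T x* = 84.
Solving the dual: y* = (0, 3, 3, 0).
  dual value b^T y* = 84.
Strong duality: c^T x* = b^T y*. Confirmed.

84


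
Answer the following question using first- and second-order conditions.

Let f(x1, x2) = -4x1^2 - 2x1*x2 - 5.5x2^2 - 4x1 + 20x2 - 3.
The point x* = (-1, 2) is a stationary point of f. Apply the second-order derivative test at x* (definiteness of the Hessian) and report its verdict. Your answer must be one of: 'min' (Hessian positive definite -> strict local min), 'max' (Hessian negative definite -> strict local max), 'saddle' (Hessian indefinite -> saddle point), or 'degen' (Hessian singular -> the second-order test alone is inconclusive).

Compute the Hessian H = grad^2 f:
  H = [[-8, -2], [-2, -11]]
Verify stationarity: grad f(x*) = H x* + g = (0, 0).
Eigenvalues of H: -12, -7.
Both eigenvalues < 0, so H is negative definite -> x* is a strict local max.

max


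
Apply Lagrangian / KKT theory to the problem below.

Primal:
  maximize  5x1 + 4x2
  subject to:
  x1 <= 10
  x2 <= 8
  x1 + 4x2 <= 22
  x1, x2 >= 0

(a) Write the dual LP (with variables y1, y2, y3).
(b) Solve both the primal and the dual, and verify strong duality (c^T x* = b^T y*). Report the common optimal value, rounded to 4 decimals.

The standard primal-dual pair for 'max c^T x s.t. A x <= b, x >= 0' is:
  Dual:  min b^T y  s.t.  A^T y >= c,  y >= 0.

So the dual LP is:
  minimize  10y1 + 8y2 + 22y3
  subject to:
    y1 + y3 >= 5
    y2 + 4y3 >= 4
    y1, y2, y3 >= 0

Solving the primal: x* = (10, 3).
  primal value c^T x* = 62.
Solving the dual: y* = (4, 0, 1).
  dual value b^T y* = 62.
Strong duality: c^T x* = b^T y*. Confirmed.

62


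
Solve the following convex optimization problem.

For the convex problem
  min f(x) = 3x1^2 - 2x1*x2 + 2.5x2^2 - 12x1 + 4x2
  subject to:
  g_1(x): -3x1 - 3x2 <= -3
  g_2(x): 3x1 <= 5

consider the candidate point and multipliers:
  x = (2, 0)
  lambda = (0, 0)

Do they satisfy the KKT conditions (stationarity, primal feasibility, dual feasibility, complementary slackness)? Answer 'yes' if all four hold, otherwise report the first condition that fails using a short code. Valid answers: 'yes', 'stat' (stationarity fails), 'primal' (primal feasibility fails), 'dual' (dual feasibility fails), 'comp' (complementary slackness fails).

Gradient of f: grad f(x) = Q x + c = (0, 0)
Constraint values g_i(x) = a_i^T x - b_i:
  g_1((2, 0)) = -3
  g_2((2, 0)) = 1
Stationarity residual: grad f(x) + sum_i lambda_i a_i = (0, 0)
  -> stationarity OK
Primal feasibility (all g_i <= 0): FAILS
Dual feasibility (all lambda_i >= 0): OK
Complementary slackness (lambda_i * g_i(x) = 0 for all i): OK

Verdict: the first failing condition is primal_feasibility -> primal.

primal


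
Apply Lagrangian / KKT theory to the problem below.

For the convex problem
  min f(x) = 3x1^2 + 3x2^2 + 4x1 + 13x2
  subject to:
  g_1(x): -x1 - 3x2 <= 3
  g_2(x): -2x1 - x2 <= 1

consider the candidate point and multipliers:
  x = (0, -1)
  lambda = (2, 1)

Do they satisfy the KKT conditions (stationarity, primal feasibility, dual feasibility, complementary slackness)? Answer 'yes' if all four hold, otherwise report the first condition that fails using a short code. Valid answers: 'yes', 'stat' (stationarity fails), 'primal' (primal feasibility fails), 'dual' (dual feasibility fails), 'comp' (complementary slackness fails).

Gradient of f: grad f(x) = Q x + c = (4, 7)
Constraint values g_i(x) = a_i^T x - b_i:
  g_1((0, -1)) = 0
  g_2((0, -1)) = 0
Stationarity residual: grad f(x) + sum_i lambda_i a_i = (0, 0)
  -> stationarity OK
Primal feasibility (all g_i <= 0): OK
Dual feasibility (all lambda_i >= 0): OK
Complementary slackness (lambda_i * g_i(x) = 0 for all i): OK

Verdict: yes, KKT holds.

yes


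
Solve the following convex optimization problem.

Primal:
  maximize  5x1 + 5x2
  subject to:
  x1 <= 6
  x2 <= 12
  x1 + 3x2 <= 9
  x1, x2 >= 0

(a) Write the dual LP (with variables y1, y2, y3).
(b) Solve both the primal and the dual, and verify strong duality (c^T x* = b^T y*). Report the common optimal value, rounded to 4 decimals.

The standard primal-dual pair for 'max c^T x s.t. A x <= b, x >= 0' is:
  Dual:  min b^T y  s.t.  A^T y >= c,  y >= 0.

So the dual LP is:
  minimize  6y1 + 12y2 + 9y3
  subject to:
    y1 + y3 >= 5
    y2 + 3y3 >= 5
    y1, y2, y3 >= 0

Solving the primal: x* = (6, 1).
  primal value c^T x* = 35.
Solving the dual: y* = (3.3333, 0, 1.6667).
  dual value b^T y* = 35.
Strong duality: c^T x* = b^T y*. Confirmed.

35


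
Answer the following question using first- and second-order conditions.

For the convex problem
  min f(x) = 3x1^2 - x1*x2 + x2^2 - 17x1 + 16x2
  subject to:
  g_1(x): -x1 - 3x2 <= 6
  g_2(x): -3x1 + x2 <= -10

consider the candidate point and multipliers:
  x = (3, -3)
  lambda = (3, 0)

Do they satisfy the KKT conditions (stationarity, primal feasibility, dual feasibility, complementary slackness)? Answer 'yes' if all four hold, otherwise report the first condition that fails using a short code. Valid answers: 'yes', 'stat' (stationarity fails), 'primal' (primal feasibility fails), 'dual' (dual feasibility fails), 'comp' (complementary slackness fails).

Gradient of f: grad f(x) = Q x + c = (4, 7)
Constraint values g_i(x) = a_i^T x - b_i:
  g_1((3, -3)) = 0
  g_2((3, -3)) = -2
Stationarity residual: grad f(x) + sum_i lambda_i a_i = (1, -2)
  -> stationarity FAILS
Primal feasibility (all g_i <= 0): OK
Dual feasibility (all lambda_i >= 0): OK
Complementary slackness (lambda_i * g_i(x) = 0 for all i): OK

Verdict: the first failing condition is stationarity -> stat.

stat


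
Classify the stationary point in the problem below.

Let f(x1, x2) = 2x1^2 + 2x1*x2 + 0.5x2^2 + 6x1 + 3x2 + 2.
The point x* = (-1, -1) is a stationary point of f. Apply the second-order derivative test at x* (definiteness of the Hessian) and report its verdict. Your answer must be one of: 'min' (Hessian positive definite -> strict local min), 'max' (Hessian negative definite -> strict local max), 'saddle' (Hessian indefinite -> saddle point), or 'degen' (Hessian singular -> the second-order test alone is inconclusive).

Compute the Hessian H = grad^2 f:
  H = [[4, 2], [2, 1]]
Verify stationarity: grad f(x*) = H x* + g = (0, 0).
Eigenvalues of H: 0, 5.
H has a zero eigenvalue (singular; positive semidefinite but not definite), so H is neither positive definite, negative definite, nor indefinite. The second-order test alone is inconclusive -> degen.
(Indeed, f is constant along the null direction of H through x*, so x* is not a strict local extremum.)

degen
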